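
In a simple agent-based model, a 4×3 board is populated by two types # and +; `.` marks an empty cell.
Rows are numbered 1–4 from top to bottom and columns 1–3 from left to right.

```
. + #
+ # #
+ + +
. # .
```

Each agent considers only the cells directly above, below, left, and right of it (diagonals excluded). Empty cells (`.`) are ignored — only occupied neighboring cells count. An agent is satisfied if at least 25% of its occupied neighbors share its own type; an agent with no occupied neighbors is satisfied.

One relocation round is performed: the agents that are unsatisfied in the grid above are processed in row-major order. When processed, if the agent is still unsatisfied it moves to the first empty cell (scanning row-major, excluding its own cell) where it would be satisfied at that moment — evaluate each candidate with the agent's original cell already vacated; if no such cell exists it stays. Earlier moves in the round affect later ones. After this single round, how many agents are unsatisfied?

0

Initially unsatisfied (in order): (1,2), (4,2).
  (1,2) → (1,1).
  (4,2) → (1,2).
Resulting grid:
+ # #
+ # #
+ + +
. . .
All satisfied now.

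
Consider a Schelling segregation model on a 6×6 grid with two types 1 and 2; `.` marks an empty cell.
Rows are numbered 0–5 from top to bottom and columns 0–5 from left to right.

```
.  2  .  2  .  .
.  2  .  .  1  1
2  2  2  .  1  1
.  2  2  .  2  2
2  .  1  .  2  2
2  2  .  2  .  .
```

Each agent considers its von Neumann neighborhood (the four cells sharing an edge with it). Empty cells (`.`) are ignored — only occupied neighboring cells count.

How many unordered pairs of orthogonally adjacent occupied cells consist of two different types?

3

Scan each occupied cell's neighbors to the right and below so each pair is counted once.
From row 0: 0 unlike of 1 pairs (running 0/1).
From row 1: 0 unlike of 4 pairs (running 0/5).
From row 2: 2 unlike of 7 pairs (running 2/12).
From row 3: 1 unlike of 5 pairs (running 3/17).
From row 4: 0 unlike of 2 pairs (running 3/19).
From row 5: 0 unlike of 1 pairs (running 3/20).
Total adjacent occupied pairs: 20; unlike-type pairs: 3.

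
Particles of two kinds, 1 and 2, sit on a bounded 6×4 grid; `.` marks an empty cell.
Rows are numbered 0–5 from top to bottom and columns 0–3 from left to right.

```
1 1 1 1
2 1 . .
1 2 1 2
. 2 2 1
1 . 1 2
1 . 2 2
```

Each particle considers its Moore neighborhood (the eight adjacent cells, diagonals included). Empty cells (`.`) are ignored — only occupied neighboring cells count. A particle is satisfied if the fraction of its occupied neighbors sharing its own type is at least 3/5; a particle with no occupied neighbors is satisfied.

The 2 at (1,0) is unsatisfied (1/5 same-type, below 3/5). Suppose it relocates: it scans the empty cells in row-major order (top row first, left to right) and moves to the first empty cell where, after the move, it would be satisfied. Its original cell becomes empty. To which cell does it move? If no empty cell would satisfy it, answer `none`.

none

Vacating (1,0). Empty cells in order:
  (1,2): 2/7 same-type → still unsatisfied.
  (1,3): 1/4 same-type → still unsatisfied.
  (3,0): 2/4 same-type → still unsatisfied.
  (4,1): 3/6 same-type → still unsatisfied.
  (5,1): 1/4 same-type → still unsatisfied.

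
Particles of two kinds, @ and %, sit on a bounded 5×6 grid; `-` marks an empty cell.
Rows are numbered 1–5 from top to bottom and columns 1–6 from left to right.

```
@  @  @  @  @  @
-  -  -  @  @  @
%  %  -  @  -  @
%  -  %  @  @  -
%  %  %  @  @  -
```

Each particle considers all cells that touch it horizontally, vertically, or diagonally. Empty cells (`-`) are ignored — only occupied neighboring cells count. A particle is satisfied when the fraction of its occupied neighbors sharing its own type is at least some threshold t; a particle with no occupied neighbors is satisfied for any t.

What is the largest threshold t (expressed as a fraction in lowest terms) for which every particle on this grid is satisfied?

(1,1)@ 1/1
(1,2)@ 2/2
(1,3)@ 3/3
(1,4)@ 4/4
(1,5)@ 5/5
(1,6)@ 3/3
(2,4)@ 5/5
(2,5)@ 7/7
(2,6)@ 4/4
(3,1)% 2/2
(3,2)% 3/3
(3,4)@ 4/5
(3,6)@ 3/3
(4,1)% 4/4
(4,3)% 3/6
(4,4)@ 4/6
(4,5)@ 5/5
(5,1)% 2/2
(5,2)% 4/4
(5,3)% 2/4
(5,4)@ 3/5
(5,5)@ 3/3
The smallest same-type fraction is 3/6 at (4,3), which reduces to 1/2. Any threshold above that leaves this particle unsatisfied.

1/2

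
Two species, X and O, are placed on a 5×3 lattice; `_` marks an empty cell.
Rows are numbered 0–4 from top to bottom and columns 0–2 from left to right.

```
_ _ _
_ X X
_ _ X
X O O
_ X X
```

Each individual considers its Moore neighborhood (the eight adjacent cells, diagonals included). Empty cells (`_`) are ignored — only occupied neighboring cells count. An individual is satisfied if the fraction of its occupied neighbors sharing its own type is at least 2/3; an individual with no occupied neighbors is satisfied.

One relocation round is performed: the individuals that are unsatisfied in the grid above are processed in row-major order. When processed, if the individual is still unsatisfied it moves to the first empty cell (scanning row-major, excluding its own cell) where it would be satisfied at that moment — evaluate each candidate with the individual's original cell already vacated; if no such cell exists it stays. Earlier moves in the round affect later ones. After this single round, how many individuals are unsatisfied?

0

Initially unsatisfied (in order): (2,2), (3,0), (3,1), (3,2), (4,1), (4,2).
  (2,2) → (0,0).
  (3,0) → (0,1).
  (3,1): no empty cell satisfies it; stays.
  (3,2): no empty cell satisfies it; stays.
  (4,1) → (0,2).
  (4,2) → (1,0).
Resulting grid:
X X X
X X X
_ _ _
_ O O
_ _ _
All satisfied now.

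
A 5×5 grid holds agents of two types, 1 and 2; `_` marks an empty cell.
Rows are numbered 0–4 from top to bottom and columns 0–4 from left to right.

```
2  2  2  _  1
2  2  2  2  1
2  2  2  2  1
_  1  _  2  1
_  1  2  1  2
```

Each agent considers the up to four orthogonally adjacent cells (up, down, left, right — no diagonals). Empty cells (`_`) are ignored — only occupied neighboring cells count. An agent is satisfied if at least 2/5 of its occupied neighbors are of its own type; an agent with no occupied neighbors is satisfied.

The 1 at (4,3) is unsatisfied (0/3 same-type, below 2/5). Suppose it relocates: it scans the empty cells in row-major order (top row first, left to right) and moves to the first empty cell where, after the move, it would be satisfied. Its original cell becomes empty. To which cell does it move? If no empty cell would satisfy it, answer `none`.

Vacating (4,3). Empty cells in order:
  (0,3): 1/3 same-type → still unsatisfied.
  (3,0): 1/2 same-type → satisfied — stop here.

(3,0)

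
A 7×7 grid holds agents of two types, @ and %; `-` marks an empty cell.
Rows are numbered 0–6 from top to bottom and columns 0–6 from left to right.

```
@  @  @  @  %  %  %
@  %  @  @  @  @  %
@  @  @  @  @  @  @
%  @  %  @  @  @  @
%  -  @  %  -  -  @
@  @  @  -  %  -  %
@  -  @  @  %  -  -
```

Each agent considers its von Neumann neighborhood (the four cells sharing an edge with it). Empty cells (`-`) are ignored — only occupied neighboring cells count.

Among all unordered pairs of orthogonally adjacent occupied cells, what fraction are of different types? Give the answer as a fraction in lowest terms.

1/3

Scan each occupied cell's neighbors to the right and below so each pair is counted once.
From row 0: 4 unlike of 13 pairs (running 4/13).
From row 1: 5 unlike of 13 pairs (running 9/26).
From row 2: 2 unlike of 13 pairs (running 11/39).
From row 3: 5 unlike of 10 pairs (running 16/49).
From row 4: 3 unlike of 4 pairs (running 19/53).
From row 5: 0 unlike of 5 pairs (running 19/58).
From row 6: 1 unlike of 2 pairs (running 20/60).
Total adjacent occupied pairs: 60; unlike-type pairs: 20.
20/60 reduces to 1/3.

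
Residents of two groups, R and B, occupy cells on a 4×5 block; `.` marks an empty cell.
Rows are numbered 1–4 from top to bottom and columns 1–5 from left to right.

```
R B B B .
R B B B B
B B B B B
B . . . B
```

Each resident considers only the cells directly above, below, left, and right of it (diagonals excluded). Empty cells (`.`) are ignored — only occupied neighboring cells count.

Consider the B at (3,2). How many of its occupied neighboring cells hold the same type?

Occupied neighbors of (3,2): (2,2)=B, (3,1)=B, (3,3)=B.
Same type (B): 3 of 3.

3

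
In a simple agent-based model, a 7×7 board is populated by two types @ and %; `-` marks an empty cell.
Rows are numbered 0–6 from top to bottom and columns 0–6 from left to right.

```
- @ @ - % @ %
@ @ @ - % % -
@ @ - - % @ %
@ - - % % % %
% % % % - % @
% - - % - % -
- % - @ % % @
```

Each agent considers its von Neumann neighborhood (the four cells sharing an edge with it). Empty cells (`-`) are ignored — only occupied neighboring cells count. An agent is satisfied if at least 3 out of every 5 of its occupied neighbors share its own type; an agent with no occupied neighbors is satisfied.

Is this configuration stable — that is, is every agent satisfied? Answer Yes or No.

No

(0,1)@ 2/2 ok
(0,2)@ 2/2 ok
(0,4)% 1/2 unhappy
(0,5)@ 0/3 unhappy
(0,6)% 0/1 unhappy
(1,0)@ 2/2 ok
(1,1)@ 4/4 ok
(1,2)@ 2/2 ok
(1,4)% 3/3 ok
(1,5)% 1/3 unhappy
(2,0)@ 3/3 ok
(2,1)@ 2/2 ok
(2,4)% 2/3 ok
(2,5)@ 0/4 unhappy
(2,6)% 1/2 unhappy
(3,0)@ 1/2 unhappy
(3,3)% 2/2 ok
(3,4)% 3/3 ok
(3,5)% 3/4 ok
(3,6)% 2/3 ok
(4,0)% 2/3 ok
(4,1)% 2/2 ok
(4,2)% 2/2 ok
(4,3)% 3/3 ok
(4,5)% 2/3 ok
(4,6)@ 0/2 unhappy
(5,0)% 1/1 ok
(5,3)% 1/2 unhappy
(5,5)% 2/2 ok
(6,1)% 0/0 ok
(6,3)@ 0/2 unhappy
(6,4)% 1/2 unhappy
(6,5)% 2/3 ok
(6,6)@ 0/1 unhappy
For instance (0,4) has only 1/2 same-type neighbors, below 3/5.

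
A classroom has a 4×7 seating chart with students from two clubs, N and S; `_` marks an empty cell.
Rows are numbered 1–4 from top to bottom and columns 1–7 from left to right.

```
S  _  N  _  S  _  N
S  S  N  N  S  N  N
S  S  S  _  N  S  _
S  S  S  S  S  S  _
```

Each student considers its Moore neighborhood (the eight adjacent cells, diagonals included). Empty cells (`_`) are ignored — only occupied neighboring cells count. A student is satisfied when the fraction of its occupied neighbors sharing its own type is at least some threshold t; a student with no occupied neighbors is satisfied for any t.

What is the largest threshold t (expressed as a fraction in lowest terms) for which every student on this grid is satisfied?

2/7

(1,1)S 2/2
(1,3)N 2/3
(1,5)S 1/3
(1,7)N 2/2
(2,1)S 4/4
(2,2)S 5/7
(2,3)N 2/5
(2,4)N 3/6
(2,5)S 2/5
(2,6)N 3/6
(2,7)N 2/3
(3,1)S 5/5
(3,2)S 7/8
(3,3)S 5/7
(3,5)N 2/7
(3,6)S 3/6
(4,1)S 3/3
(4,2)S 5/5
(4,3)S 4/4
(4,4)S 3/4
(4,5)S 3/4
(4,6)S 2/3
The smallest same-type fraction is 2/7 at (3,5), which reduces to 2/7. Any threshold above that leaves this student unsatisfied.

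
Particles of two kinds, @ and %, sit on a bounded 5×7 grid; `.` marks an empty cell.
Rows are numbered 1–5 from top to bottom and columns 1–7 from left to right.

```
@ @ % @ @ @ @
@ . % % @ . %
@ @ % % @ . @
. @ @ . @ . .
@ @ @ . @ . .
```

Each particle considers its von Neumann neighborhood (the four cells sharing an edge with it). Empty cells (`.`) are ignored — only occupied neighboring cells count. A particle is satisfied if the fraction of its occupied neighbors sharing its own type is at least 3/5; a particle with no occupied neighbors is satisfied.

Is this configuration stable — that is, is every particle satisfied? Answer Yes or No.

No

(1,1)@ 2/2 satisfied
(1,2)@ 1/2 not
(1,3)% 1/3 not
(1,4)@ 1/3 not
(1,5)@ 3/3 satisfied
(1,6)@ 2/2 satisfied
(1,7)@ 1/2 not
(2,1)@ 2/2 satisfied
(2,3)% 3/3 satisfied
(2,4)% 2/4 not
(2,5)@ 2/3 satisfied
(2,7)% 0/2 not
(3,1)@ 2/2 satisfied
(3,2)@ 2/3 satisfied
(3,3)% 2/4 not
(3,4)% 2/3 satisfied
(3,5)@ 2/3 satisfied
(3,7)@ 0/1 not
(4,2)@ 3/3 satisfied
(4,3)@ 2/3 satisfied
(4,5)@ 2/2 satisfied
(5,1)@ 1/1 satisfied
(5,2)@ 3/3 satisfied
(5,3)@ 2/2 satisfied
(5,5)@ 1/1 satisfied
For instance (1,2) has only 1/2 same-type neighbors, below 3/5.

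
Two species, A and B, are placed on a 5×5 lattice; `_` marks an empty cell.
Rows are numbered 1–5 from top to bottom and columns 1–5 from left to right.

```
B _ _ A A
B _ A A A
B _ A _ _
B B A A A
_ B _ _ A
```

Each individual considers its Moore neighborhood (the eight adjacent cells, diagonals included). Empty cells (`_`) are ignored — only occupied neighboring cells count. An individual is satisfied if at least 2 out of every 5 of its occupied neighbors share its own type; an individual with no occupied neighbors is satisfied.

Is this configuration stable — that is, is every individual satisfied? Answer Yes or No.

Yes

(1,1)B 1/1 ok
(1,4)A 4/4 ok
(1,5)A 3/3 ok
(2,1)B 2/2 ok
(2,3)A 3/3 ok
(2,4)A 5/5 ok
(2,5)A 3/3 ok
(3,1)B 3/3 ok
(3,3)A 4/5 ok
(4,1)B 3/3 ok
(4,2)B 3/5 ok
(4,3)A 2/4 ok
(4,4)A 4/4 ok
(4,5)A 2/2 ok
(5,2)B 2/3 ok
(5,5)A 2/2 ok
All meet the threshold, so the configuration is stable.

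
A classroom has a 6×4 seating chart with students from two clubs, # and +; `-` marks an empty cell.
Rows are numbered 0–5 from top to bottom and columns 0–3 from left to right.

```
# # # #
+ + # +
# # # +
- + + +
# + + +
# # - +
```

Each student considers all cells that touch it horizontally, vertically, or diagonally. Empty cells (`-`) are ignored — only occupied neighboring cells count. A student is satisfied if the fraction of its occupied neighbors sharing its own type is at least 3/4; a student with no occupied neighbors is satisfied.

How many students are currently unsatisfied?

17

Row 0: (0,0)# 1/3 unhappy · (0,1)# 3/5 unhappy · (0,2)# 3/5 unhappy · (0,3)# 2/3 unhappy
Row 1: (1,0)+ 1/5 unhappy · (1,1)+ 1/8 unhappy · (1,2)# 5/8 unhappy · (1,3)+ 1/5 unhappy
Row 2: (2,0)# 1/4 unhappy · (2,1)# 3/7 unhappy · (2,2)# 2/8 unhappy · (2,3)+ 3/5 unhappy
Row 3: (3,1)+ 3/7 unhappy · (3,2)+ 6/8 ok · (3,3)+ 4/5 ok
Row 4: (4,0)# 2/4 unhappy · (4,1)+ 3/6 unhappy · (4,2)+ 6/7 ok · (4,3)+ 4/4 ok
Row 5: (5,0)# 2/3 unhappy · (5,1)# 2/4 unhappy · (5,3)+ 2/2 ok
Unsatisfied: (0,0), (0,1), (0,2), (0,3), (1,0), (1,1), (1,2), (1,3), (2,0), (2,1), (2,2), (2,3), (3,1), (4,0), (4,1), (5,0), (5,1) — 17 in total.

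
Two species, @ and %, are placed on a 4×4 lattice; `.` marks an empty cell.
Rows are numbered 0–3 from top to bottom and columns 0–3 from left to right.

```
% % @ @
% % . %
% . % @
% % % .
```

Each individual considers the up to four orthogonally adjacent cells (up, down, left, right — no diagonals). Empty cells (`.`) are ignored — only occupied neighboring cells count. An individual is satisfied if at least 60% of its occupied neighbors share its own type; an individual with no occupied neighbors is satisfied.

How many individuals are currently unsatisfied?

(0,0)% 2/2 ✓
(0,1)% 2/3 ✓
(0,2)@ 1/2 ✗
(0,3)@ 1/2 ✗
(1,0)% 3/3 ✓
(1,1)% 2/2 ✓
(1,3)% 0/2 ✗
(2,0)% 2/2 ✓
(2,2)% 1/2 ✗
(2,3)@ 0/2 ✗
(3,0)% 2/2 ✓
(3,1)% 2/2 ✓
(3,2)% 2/2 ✓
Unsatisfied: (0,2), (0,3), (1,3), (2,2), (2,3) — 5 in total.

5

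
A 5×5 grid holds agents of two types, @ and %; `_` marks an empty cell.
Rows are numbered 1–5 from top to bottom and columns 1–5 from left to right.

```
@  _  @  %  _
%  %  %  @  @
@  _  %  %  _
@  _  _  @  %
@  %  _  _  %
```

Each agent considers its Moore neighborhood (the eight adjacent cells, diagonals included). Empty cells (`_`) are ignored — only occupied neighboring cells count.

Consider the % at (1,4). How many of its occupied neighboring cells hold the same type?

Occupied neighbors of (1,4): (1,3)=@, (2,3)=%, (2,4)=@, (2,5)=@.
Same type (%): 1 of 4.

1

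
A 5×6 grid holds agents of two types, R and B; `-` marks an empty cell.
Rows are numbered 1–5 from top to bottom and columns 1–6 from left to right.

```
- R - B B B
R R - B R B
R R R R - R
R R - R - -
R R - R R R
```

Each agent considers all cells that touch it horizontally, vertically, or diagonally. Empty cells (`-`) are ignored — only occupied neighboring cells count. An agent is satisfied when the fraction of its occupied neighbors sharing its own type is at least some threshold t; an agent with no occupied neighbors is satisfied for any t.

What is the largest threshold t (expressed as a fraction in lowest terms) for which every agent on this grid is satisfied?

2/7

(1,2)R 2/2
(1,4)B 2/3
(1,5)B 4/5
(1,6)B 2/3
(2,1)R 4/4
(2,2)R 5/5
(2,4)B 2/5
(2,5)R 2/7
(2,6)B 2/4
(3,1)R 5/5
(3,2)R 6/6
(3,3)R 5/6
(3,4)R 3/4
(3,6)R 1/2
(4,1)R 5/5
(4,2)R 6/6
(4,4)R 4/4
(5,1)R 3/3
(5,2)R 3/3
(5,4)R 2/2
(5,5)R 3/3
(5,6)R 1/1
The smallest same-type fraction is 2/7 at (2,5), which reduces to 2/7. Any threshold above that leaves this agent unsatisfied.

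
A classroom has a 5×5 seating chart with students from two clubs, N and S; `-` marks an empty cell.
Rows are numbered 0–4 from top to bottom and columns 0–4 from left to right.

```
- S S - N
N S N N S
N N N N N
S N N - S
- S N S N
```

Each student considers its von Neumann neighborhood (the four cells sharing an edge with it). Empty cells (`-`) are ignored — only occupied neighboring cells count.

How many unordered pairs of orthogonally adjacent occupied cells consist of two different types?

Scan each occupied cell's neighbors to the right and below so each pair is counted once.
From row 0: 2 unlike of 4 pairs (running 2/4).
From row 1: 5 unlike of 9 pairs (running 7/13).
From row 2: 2 unlike of 8 pairs (running 9/21).
From row 3: 3 unlike of 5 pairs (running 12/26).
From row 4: 3 unlike of 3 pairs (running 15/29).
Total adjacent occupied pairs: 29; unlike-type pairs: 15.

15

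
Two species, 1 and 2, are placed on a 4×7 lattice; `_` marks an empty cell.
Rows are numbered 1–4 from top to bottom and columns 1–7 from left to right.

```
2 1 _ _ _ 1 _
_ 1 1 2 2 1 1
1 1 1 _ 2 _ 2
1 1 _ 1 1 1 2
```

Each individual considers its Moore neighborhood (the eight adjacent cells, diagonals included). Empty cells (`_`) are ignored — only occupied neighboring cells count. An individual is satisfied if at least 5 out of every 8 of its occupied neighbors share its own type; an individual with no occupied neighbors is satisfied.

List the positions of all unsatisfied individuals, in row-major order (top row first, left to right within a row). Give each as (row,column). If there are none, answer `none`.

(1,1), (2,4), (2,5), (2,6), (3,5), (3,7), (4,6), (4,7)

(1,1)2 0/2 unhappy
(1,2)1 2/3 ok
(1,6)1 2/3 ok
(2,2)1 5/6 ok
(2,3)1 4/5 ok
(2,4)2 2/4 unhappy
(2,5)2 2/4 unhappy
(2,6)1 2/5 unhappy
(2,7)1 2/3 ok
(3,1)1 4/4 ok
(3,2)1 6/6 ok
(3,3)1 5/6 ok
(3,5)2 2/6 unhappy
(3,7)2 1/4 unhappy
(4,1)1 3/3 ok
(4,2)1 4/4 ok
(4,4)1 2/3 ok
(4,5)1 2/3 ok
(4,6)1 1/4 unhappy
(4,7)2 1/2 unhappy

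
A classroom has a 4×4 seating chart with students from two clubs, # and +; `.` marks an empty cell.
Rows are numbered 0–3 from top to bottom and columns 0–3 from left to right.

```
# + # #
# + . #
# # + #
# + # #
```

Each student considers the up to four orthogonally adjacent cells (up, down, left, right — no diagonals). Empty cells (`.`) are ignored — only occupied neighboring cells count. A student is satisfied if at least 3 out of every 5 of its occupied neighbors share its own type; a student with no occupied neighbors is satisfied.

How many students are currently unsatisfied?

9

Row 0: (0,0)# 1/2 ✗ · (0,1)+ 1/3 ✗ · (0,2)# 1/2 ✗ · (0,3)# 2/2 ✓
Row 1: (1,0)# 2/3 ✓ · (1,1)+ 1/3 ✗ · (1,3)# 2/2 ✓
Row 2: (2,0)# 3/3 ✓ · (2,1)# 1/4 ✗ · (2,2)+ 0/3 ✗ · (2,3)# 2/3 ✓
Row 3: (3,0)# 1/2 ✗ · (3,1)+ 0/3 ✗ · (3,2)# 1/3 ✗ · (3,3)# 2/2 ✓
Unsatisfied: (0,0), (0,1), (0,2), (1,1), (2,1), (2,2), (3,0), (3,1), (3,2) — 9 in total.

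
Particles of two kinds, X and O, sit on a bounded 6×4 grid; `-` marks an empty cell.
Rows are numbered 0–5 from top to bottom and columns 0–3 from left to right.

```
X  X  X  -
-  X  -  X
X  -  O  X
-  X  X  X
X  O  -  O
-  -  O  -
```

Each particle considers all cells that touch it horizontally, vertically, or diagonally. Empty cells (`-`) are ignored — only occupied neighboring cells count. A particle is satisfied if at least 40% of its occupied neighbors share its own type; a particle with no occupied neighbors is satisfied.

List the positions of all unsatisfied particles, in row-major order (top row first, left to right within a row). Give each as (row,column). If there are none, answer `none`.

(2,2), (4,1), (4,3)

Row 0: (0,0)X 2/2 satisfied · (0,1)X 3/3 satisfied · (0,2)X 3/3 satisfied
Row 1: (1,1)X 4/5 satisfied · (1,3)X 2/3 satisfied
Row 2: (2,0)X 2/2 satisfied · (2,2)O 0/6 not · (2,3)X 3/4 satisfied
Row 3: (3,1)X 3/5 satisfied · (3,2)X 3/6 satisfied · (3,3)X 2/4 satisfied
Row 4: (4,0)X 1/2 satisfied · (4,1)O 1/4 not · (4,3)O 1/3 not
Row 5: (5,2)O 2/2 satisfied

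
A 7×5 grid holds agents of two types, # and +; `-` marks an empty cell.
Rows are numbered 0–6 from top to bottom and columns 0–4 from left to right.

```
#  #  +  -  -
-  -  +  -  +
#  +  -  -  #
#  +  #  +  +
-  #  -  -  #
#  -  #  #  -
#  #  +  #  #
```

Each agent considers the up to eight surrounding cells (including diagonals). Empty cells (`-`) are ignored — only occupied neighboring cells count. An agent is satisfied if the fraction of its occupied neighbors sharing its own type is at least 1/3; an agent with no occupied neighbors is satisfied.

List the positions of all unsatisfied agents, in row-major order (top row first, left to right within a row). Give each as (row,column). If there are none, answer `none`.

Row 0: (0,0)# 1/1 ✓ · (0,1)# 1/3 ✓ · (0,2)+ 1/2 ✓
Row 1: (1,2)+ 2/3 ✓ · (1,4)+ 0/1 ✗
Row 2: (2,0)# 1/3 ✓ · (2,1)+ 2/5 ✓ · (2,4)# 0/3 ✗
Row 3: (3,0)# 2/4 ✓ · (3,1)+ 1/5 ✗ · (3,2)# 1/4 ✗ · (3,3)+ 1/4 ✗ · (3,4)+ 1/3 ✓
Row 4: (4,1)# 4/5 ✓ · (4,4)# 1/3 ✓
Row 5: (5,0)# 3/3 ✓ · (5,2)# 4/5 ✓ · (5,3)# 4/5 ✓
Row 6: (6,0)# 2/2 ✓ · (6,1)# 3/4 ✓ · (6,2)+ 0/4 ✗ · (6,3)# 3/4 ✓ · (6,4)# 2/2 ✓

(1,4), (2,4), (3,1), (3,2), (3,3), (6,2)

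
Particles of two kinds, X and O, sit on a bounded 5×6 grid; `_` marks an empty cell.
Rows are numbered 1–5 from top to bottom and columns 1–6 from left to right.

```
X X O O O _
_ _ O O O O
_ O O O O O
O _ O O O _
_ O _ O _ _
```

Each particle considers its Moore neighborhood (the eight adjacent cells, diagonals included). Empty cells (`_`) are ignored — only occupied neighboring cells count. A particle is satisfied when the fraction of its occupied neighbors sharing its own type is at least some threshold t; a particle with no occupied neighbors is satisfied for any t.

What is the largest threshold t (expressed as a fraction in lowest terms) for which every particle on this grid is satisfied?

Row 1: (1,1)X 1/1 · (1,2)X 1/3 · (1,3)O 3/4 · (1,4)O 5/5 · (1,5)O 4/4
Row 2: (2,3)O 6/7 · (2,4)O 8/8 · (2,5)O 7/7 · (2,6)O 4/4
Row 3: (3,2)O 4/4 · (3,3)O 6/6 · (3,4)O 8/8 · (3,5)O 7/7 · (3,6)O 4/4
Row 4: (4,1)O 2/2 · (4,3)O 6/6 · (4,4)O 6/6 · (4,5)O 5/5
Row 5: (5,2)O 2/2 · (5,4)O 3/3
The smallest same-type fraction is 1/3 at (1,2), which reduces to 1/3. Any threshold above that leaves this particle unsatisfied.

1/3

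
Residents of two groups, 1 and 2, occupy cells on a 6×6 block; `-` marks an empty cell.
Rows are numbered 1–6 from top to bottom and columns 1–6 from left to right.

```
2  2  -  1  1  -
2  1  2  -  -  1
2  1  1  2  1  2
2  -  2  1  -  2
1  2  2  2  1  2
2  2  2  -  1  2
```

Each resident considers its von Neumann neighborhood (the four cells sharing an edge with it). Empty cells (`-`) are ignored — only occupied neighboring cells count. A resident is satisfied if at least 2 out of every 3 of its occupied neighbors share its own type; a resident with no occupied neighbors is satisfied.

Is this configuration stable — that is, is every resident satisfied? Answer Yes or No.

Row 1: (1,1)2 2/2 ok · (1,2)2 1/2 unhappy · (1,4)1 1/1 ok · (1,5)1 1/1 ok
Row 2: (2,1)2 2/3 ok · (2,2)1 1/4 unhappy · (2,3)2 0/2 unhappy · (2,6)1 0/1 unhappy
Row 3: (3,1)2 2/3 ok · (3,2)1 2/3 ok · (3,3)1 1/4 unhappy · (3,4)2 0/3 unhappy · (3,5)1 0/2 unhappy · (3,6)2 1/3 unhappy
Row 4: (4,1)2 1/2 unhappy · (4,3)2 1/3 unhappy · (4,4)1 0/3 unhappy · (4,6)2 2/2 ok
Row 5: (5,1)1 0/3 unhappy · (5,2)2 2/3 ok · (5,3)2 4/4 ok · (5,4)2 1/3 unhappy · (5,5)1 1/3 unhappy · (5,6)2 2/3 ok
Row 6: (6,1)2 1/2 unhappy · (6,2)2 3/3 ok · (6,3)2 2/2 ok · (6,5)1 1/2 unhappy · (6,6)2 1/2 unhappy
For instance (1,2) has only 1/2 same-type neighbors, below 2/3.

No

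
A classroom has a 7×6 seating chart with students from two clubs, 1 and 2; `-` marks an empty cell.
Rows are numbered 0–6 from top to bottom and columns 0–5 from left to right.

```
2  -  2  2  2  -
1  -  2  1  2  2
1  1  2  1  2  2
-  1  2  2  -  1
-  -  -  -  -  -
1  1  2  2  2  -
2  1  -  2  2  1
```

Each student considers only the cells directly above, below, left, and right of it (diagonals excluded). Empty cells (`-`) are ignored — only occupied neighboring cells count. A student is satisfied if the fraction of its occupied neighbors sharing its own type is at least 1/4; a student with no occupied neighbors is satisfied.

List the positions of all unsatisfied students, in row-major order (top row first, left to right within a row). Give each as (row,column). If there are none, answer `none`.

(0,0), (3,5), (6,0), (6,5)

Row 0: (0,0)2 0/1 unhappy · (0,2)2 2/2 ok · (0,3)2 2/3 ok · (0,4)2 2/2 ok
Row 1: (1,0)1 1/2 ok · (1,2)2 2/3 ok · (1,3)1 1/4 ok · (1,4)2 3/4 ok · (1,5)2 2/2 ok
Row 2: (2,0)1 2/2 ok · (2,1)1 2/3 ok · (2,2)2 2/4 ok · (2,3)1 1/4 ok · (2,4)2 2/3 ok · (2,5)2 2/3 ok
Row 3: (3,1)1 1/2 ok · (3,2)2 2/3 ok · (3,3)2 1/2 ok · (3,5)1 0/1 unhappy
Row 5: (5,0)1 1/2 ok · (5,1)1 2/3 ok · (5,2)2 1/2 ok · (5,3)2 3/3 ok · (5,4)2 2/2 ok
Row 6: (6,0)2 0/2 unhappy · (6,1)1 1/2 ok · (6,3)2 2/2 ok · (6,4)2 2/3 ok · (6,5)1 0/1 unhappy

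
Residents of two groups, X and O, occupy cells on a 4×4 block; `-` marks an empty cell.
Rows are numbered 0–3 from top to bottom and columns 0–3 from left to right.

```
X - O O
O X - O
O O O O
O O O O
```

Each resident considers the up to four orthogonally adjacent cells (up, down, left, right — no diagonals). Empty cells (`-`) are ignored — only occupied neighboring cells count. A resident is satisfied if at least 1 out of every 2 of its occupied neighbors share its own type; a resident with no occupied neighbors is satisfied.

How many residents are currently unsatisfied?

3

Row 0: (0,0)X 0/1 unhappy · (0,2)O 1/1 ok · (0,3)O 2/2 ok
Row 1: (1,0)O 1/3 unhappy · (1,1)X 0/2 unhappy · (1,3)O 2/2 ok
Row 2: (2,0)O 3/3 ok · (2,1)O 3/4 ok · (2,2)O 3/3 ok · (2,3)O 3/3 ok
Row 3: (3,0)O 2/2 ok · (3,1)O 3/3 ok · (3,2)O 3/3 ok · (3,3)O 2/2 ok
Unsatisfied: (0,0), (1,0), (1,1) — 3 in total.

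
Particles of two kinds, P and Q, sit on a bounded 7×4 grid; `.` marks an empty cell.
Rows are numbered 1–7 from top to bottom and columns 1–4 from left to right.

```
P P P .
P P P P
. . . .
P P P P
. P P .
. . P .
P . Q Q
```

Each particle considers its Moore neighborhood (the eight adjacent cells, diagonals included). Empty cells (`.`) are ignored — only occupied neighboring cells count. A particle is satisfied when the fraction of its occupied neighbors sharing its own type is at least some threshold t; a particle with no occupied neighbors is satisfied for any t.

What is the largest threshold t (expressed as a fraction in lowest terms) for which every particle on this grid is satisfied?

1/2

(1,1)P 3/3
(1,2)P 5/5
(1,3)P 4/4
(2,1)P 3/3
(2,2)P 5/5
(2,3)P 4/4
(2,4)P 2/2
(4,1)P 2/2
(4,2)P 4/4
(4,3)P 4/4
(4,4)P 2/2
(5,2)P 5/5
(5,3)P 5/5
(6,3)P 2/4
(7,1)P — no occupied neighbors
(7,3)Q 1/2
(7,4)Q 1/2
The smallest same-type fraction is 2/4 at (6,3), which reduces to 1/2. Any threshold above that leaves this particle unsatisfied.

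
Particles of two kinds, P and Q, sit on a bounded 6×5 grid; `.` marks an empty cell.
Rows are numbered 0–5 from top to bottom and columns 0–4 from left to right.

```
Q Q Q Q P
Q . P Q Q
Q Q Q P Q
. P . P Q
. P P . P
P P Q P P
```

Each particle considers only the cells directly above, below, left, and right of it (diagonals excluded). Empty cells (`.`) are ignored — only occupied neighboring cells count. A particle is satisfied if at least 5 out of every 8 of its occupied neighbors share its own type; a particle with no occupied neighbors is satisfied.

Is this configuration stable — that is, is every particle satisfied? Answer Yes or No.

No

Row 0: (0,0)Q 2/2 ok · (0,1)Q 2/2 ok · (0,2)Q 2/3 ok · (0,3)Q 2/3 ok · (0,4)P 0/2 unhappy
Row 1: (1,0)Q 2/2 ok · (1,2)P 0/3 unhappy · (1,3)Q 2/4 unhappy · (1,4)Q 2/3 ok
Row 2: (2,0)Q 2/2 ok · (2,1)Q 2/3 ok · (2,2)Q 1/3 unhappy · (2,3)P 1/4 unhappy · (2,4)Q 2/3 ok
Row 3: (3,1)P 1/2 unhappy · (3,3)P 1/2 unhappy · (3,4)Q 1/3 unhappy
Row 4: (4,1)P 3/3 ok · (4,2)P 1/2 unhappy · (4,4)P 1/2 unhappy
Row 5: (5,0)P 1/1 ok · (5,1)P 2/3 ok · (5,2)Q 0/3 unhappy · (5,3)P 1/2 unhappy · (5,4)P 2/2 ok
For instance (0,4) has only 0/2 same-type neighbors, below 5/8.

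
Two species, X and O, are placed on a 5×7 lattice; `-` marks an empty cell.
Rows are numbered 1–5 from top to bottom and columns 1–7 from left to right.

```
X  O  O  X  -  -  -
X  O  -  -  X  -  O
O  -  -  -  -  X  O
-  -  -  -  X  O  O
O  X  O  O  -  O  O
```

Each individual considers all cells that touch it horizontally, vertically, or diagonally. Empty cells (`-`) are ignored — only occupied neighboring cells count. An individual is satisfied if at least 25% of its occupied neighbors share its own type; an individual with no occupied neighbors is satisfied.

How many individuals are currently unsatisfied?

(1,1)X 1/3 ✓
(1,2)O 2/4 ✓
(1,3)O 2/3 ✓
(1,4)X 1/2 ✓
(2,1)X 1/4 ✓
(2,2)O 3/5 ✓
(2,5)X 2/2 ✓
(2,7)O 1/2 ✓
(3,1)O 1/2 ✓
(3,6)X 2/6 ✓
(3,7)O 3/4 ✓
(4,5)X 1/4 ✓
(4,6)O 4/6 ✓
(4,7)O 4/5 ✓
(5,1)O 0/1 ✗
(5,2)X 0/2 ✗
(5,3)O 1/2 ✓
(5,4)O 1/2 ✓
(5,6)O 3/4 ✓
(5,7)O 3/3 ✓
Unsatisfied: (5,1), (5,2) — 2 in total.

2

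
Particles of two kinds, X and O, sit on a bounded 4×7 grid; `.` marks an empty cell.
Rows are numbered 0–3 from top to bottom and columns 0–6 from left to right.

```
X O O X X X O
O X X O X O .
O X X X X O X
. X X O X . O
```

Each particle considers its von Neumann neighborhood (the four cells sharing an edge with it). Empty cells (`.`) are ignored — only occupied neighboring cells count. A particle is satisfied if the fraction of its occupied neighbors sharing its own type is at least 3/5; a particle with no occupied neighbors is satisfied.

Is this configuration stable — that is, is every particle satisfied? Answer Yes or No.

No

(0,0)X 0/2 unhappy
(0,1)O 1/3 unhappy
(0,2)O 1/3 unhappy
(0,3)X 1/3 unhappy
(0,4)X 3/3 ok
(0,5)X 1/3 unhappy
(0,6)O 0/1 unhappy
(1,0)O 1/3 unhappy
(1,1)X 2/4 unhappy
(1,2)X 2/4 unhappy
(1,3)O 0/4 unhappy
(1,4)X 2/4 unhappy
(1,5)O 1/3 unhappy
(2,0)O 1/2 unhappy
(2,1)X 3/4 ok
(2,2)X 4/4 ok
(2,3)X 2/4 unhappy
(2,4)X 3/4 ok
(2,5)O 1/3 unhappy
(2,6)X 0/2 unhappy
(3,1)X 2/2 ok
(3,2)X 2/3 ok
(3,3)O 0/3 unhappy
(3,4)X 1/2 unhappy
(3,6)O 0/1 unhappy
For instance (0,0) has only 0/2 same-type neighbors, below 3/5.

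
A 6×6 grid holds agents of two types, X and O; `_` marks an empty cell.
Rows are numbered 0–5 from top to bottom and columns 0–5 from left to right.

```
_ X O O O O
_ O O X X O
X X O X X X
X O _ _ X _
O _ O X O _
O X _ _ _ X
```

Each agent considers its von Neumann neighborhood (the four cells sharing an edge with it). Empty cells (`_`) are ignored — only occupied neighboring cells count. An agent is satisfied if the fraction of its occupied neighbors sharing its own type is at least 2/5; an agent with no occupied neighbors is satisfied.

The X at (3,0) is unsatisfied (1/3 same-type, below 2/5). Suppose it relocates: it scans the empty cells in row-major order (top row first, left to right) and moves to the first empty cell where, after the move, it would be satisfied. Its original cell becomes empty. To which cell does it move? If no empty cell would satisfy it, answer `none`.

(0,0)

Vacating (3,0). Empty cells in order:
  (0,0): 1/1 same-type → satisfied — stop here.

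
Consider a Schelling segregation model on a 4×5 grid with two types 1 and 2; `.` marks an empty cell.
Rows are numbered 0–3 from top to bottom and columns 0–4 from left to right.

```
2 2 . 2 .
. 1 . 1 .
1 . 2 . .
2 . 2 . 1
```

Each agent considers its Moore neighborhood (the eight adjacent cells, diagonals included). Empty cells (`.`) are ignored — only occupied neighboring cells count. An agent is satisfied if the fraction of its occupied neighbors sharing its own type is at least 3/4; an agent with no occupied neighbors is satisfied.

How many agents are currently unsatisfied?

Row 0: (0,0)2 1/2 unhappy · (0,1)2 1/2 unhappy · (0,3)2 0/1 unhappy
Row 1: (1,1)1 1/4 unhappy · (1,3)1 0/2 unhappy
Row 2: (2,0)1 1/2 unhappy · (2,2)2 1/3 unhappy
Row 3: (3,0)2 0/1 unhappy · (3,2)2 1/1 ok · (3,4)1 0/0 ok
Unsatisfied: (0,0), (0,1), (0,3), (1,1), (1,3), (2,0), (2,2), (3,0) — 8 in total.

8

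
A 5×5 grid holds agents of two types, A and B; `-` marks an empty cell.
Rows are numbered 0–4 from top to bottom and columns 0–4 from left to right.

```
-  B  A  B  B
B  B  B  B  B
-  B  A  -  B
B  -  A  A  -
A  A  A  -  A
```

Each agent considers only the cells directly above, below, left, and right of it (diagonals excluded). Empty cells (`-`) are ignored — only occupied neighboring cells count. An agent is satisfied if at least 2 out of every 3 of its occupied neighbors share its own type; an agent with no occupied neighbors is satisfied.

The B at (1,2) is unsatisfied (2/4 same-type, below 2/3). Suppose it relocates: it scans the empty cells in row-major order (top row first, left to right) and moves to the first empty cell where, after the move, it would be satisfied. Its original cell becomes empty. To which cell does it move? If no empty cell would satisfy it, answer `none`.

Vacating (1,2). Empty cells in order:
  (0,0): 2/2 same-type → satisfied — stop here.

(0,0)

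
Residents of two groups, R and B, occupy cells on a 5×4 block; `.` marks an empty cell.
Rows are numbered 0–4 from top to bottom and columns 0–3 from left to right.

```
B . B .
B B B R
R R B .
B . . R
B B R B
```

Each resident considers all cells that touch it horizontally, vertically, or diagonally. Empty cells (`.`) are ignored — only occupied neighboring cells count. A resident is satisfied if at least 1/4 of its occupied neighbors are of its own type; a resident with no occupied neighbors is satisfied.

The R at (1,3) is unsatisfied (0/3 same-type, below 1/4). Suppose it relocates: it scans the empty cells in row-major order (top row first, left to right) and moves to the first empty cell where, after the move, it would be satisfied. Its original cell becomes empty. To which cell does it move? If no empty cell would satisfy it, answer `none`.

Vacating (1,3). Empty cells in order:
  (0,1): 0/5 same-type → still unsatisfied.
  (0,3): 0/2 same-type → still unsatisfied.
  (2,3): 1/3 same-type → satisfied — stop here.

(2,3)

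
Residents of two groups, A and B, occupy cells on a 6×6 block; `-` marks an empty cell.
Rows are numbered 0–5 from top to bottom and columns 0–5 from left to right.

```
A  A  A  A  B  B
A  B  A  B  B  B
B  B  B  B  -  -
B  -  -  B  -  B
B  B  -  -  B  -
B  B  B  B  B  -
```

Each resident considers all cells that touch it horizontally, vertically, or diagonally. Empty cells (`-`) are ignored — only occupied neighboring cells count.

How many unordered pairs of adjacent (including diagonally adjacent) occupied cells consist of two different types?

Scan each occupied cell's neighbors to the right and below (and the two forward diagonals) so each pair is counted once.
Row 0: A(0,0)–A(0,1)= A(0,0)–A(1,0)= A(0,0)–B(1,1)≠ A(0,1)–A(0,2)= A(0,1)–B(1,1)≠ A(0,1)–A(1,2)= A(0,1)–A(1,0)= A(0,2)–A(0,3)= A(0,2)–A(1,2)= A(0,2)–B(1,3)≠ A(0,2)–B(1,1)≠ A(0,3)–B(0,4)≠ A(0,3)–B(1,3)≠ A(0,3)–B(1,4)≠ A(0,3)–A(1,2)= B(0,4)–B(0,5)= B(0,4)–B(1,4)= B(0,4)–B(1,5)= B(0,4)–B(1,3)= B(0,5)–B(1,5)= B(0,5)–B(1,4)=  → 7/21 unlike.
Row 1: A(1,0)–B(1,1)≠ A(1,0)–B(2,0)≠ A(1,0)–B(2,1)≠ B(1,1)–A(1,2)≠ B(1,1)–B(2,1)= B(1,1)–B(2,2)= B(1,1)–B(2,0)= A(1,2)–B(1,3)≠ A(1,2)–B(2,2)≠ A(1,2)–B(2,3)≠ A(1,2)–B(2,1)≠ B(1,3)–B(1,4)= B(1,3)–B(2,3)= B(1,3)–B(2,2)= B(1,4)–B(1,5)= B(1,4)–B(2,3)=  → 8/16 unlike.
Row 2: B(2,0)–B(2,1)= B(2,0)–B(3,0)= B(2,1)–B(2,2)= B(2,1)–B(3,0)= B(2,2)–B(2,3)= B(2,2)–B(3,3)= B(2,3)–B(3,3)=  → 0/7 unlike.
Row 3: B(3,0)–B(4,0)= B(3,0)–B(4,1)= B(3,3)–B(4,4)= B(3,5)–B(4,4)=  → 0/4 unlike.
Row 4: B(4,0)–B(4,1)= B(4,0)–B(5,0)= B(4,0)–B(5,1)= B(4,1)–B(5,1)= B(4,1)–B(5,2)= B(4,1)–B(5,0)= B(4,4)–B(5,4)= B(4,4)–B(5,3)=  → 0/8 unlike.
Row 5: B(5,0)–B(5,1)= B(5,1)–B(5,2)= B(5,2)–B(5,3)= B(5,3)–B(5,4)=  → 0/4 unlike.
Total adjacent occupied pairs: 60; unlike-type pairs: 15.

15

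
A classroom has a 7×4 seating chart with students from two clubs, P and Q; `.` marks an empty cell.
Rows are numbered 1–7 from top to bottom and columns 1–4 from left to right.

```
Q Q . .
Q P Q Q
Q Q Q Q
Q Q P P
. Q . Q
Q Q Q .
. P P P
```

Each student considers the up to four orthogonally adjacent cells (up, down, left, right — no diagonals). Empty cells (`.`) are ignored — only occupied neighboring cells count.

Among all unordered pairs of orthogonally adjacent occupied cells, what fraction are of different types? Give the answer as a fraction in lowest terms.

10/29

Scan each occupied cell's neighbors to the right and below so each pair is counted once.
Row 1: Q(1,1)–Q(1,2)= Q(1,1)–Q(2,1)= Q(1,2)–P(2,2)≠  → 1/3 unlike.
Row 2: Q(2,1)–P(2,2)≠ Q(2,1)–Q(3,1)= P(2,2)–Q(2,3)≠ P(2,2)–Q(3,2)≠ Q(2,3)–Q(2,4)= Q(2,3)–Q(3,3)= Q(2,4)–Q(3,4)=  → 3/7 unlike.
Row 3: Q(3,1)–Q(3,2)= Q(3,1)–Q(4,1)= Q(3,2)–Q(3,3)= Q(3,2)–Q(4,2)= Q(3,3)–Q(3,4)= Q(3,3)–P(4,3)≠ Q(3,4)–P(4,4)≠  → 2/7 unlike.
Row 4: Q(4,1)–Q(4,2)= Q(4,2)–P(4,3)≠ Q(4,2)–Q(5,2)= P(4,3)–P(4,4)= P(4,4)–Q(5,4)≠  → 2/5 unlike.
Row 5: Q(5,2)–Q(6,2)=  → 0/1 unlike.
Row 6: Q(6,1)–Q(6,2)= Q(6,2)–Q(6,3)= Q(6,2)–P(7,2)≠ Q(6,3)–P(7,3)≠  → 2/4 unlike.
Row 7: P(7,2)–P(7,3)= P(7,3)–P(7,4)=  → 0/2 unlike.
Total adjacent occupied pairs: 29; unlike-type pairs: 10.
10/29 is already in lowest terms.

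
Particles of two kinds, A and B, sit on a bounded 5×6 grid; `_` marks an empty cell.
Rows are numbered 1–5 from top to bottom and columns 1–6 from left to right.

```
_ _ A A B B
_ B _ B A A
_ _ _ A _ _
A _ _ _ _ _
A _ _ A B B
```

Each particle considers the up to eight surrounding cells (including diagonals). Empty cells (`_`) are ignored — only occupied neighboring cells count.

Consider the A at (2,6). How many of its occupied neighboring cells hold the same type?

Occupied neighbors of (2,6): (1,5)=B, (1,6)=B, (2,5)=A.
Same type (A): 1 of 3.

1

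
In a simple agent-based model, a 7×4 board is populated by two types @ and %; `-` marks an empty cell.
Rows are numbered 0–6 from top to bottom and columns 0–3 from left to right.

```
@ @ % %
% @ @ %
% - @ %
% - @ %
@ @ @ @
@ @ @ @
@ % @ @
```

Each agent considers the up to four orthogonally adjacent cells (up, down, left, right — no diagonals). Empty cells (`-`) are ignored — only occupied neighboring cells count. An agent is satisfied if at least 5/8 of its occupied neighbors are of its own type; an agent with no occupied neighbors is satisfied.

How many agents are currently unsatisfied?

(0,0)@ 1/2 not
(0,1)@ 2/3 satisfied
(0,2)% 1/3 not
(0,3)% 2/2 satisfied
(1,0)% 1/3 not
(1,1)@ 2/3 satisfied
(1,2)@ 2/4 not
(1,3)% 2/3 satisfied
(2,0)% 2/2 satisfied
(2,2)@ 2/3 satisfied
(2,3)% 2/3 satisfied
(3,0)% 1/2 not
(3,2)@ 2/3 satisfied
(3,3)% 1/3 not
(4,0)@ 2/3 satisfied
(4,1)@ 3/3 satisfied
(4,2)@ 4/4 satisfied
(4,3)@ 2/3 satisfied
(5,0)@ 3/3 satisfied
(5,1)@ 3/4 satisfied
(5,2)@ 4/4 satisfied
(5,3)@ 3/3 satisfied
(6,0)@ 1/2 not
(6,1)% 0/3 not
(6,2)@ 2/3 satisfied
(6,3)@ 2/2 satisfied
Unsatisfied: (0,0), (0,2), (1,0), (1,2), (3,0), (3,3), (6,0), (6,1) — 8 in total.

8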